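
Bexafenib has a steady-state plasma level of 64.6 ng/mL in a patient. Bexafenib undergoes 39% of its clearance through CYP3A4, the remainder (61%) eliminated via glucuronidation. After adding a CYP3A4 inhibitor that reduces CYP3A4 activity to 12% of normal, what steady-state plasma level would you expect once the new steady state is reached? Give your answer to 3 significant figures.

98.4 ng/mL

The CYP3A4 pathway (39% of clearance) is reduced to 0.12× activity: 0.39 × 0.12 = 0.0468.
The remaining 61% of clearance is unaffected.
Relative clearance = 0.0468 + 0.61 = 0.6568.
With dosing unchanged, steady-state plasma level scales as 1/CL: 64.6 / 0.6568 = 98.4 ng/mL.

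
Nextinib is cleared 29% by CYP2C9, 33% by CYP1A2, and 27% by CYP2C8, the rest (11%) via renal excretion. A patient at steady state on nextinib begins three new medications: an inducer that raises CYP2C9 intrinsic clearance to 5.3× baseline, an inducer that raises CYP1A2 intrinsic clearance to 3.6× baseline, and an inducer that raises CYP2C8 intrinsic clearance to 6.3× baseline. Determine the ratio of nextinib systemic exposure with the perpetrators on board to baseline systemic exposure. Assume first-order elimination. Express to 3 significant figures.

0.220

CYP2C9: 0.29 × 5.3 = 1.537
CYP1A2: 0.33 × 3.6 = 1.188
CYP2C8: 0.27 × 6.3 = 1.701
Other: 0.11 (unchanged)
Relative clearance = 1.537 + 1.188 + 1.701 + 0.11 = 4.536.
Systemic exposure ∝ 1/CL: fold-change = 1 / 4.536 = 0.220.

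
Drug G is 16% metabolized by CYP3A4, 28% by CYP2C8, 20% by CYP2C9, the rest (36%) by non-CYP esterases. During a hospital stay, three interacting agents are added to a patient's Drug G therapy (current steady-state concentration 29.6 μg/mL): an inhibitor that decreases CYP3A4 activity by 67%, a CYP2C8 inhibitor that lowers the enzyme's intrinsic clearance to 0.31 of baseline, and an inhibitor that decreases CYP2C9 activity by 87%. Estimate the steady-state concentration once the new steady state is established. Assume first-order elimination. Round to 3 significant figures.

The CYP3A4 pathway (16% of clearance) is reduced to 0.33× activity: 0.16 × 0.33 = 0.0528.
The CYP2C8 pathway (28% of clearance) falls to 0.31× activity: 0.28 × 0.31 = 0.0868.
The CYP2C9 pathway (20% of clearance) drops to 0.13× activity: 0.2 × 0.13 = 0.026.
Non-CYP routes (36%) are unchanged.
Relative clearance = 0.0528 + 0.0868 + 0.026 + 0.36 = 0.5256.
New steady-state concentration = 29.6 / 0.5256 = 56.3 μg/mL (concentration scales inversely with clearance).

56.3 μg/mL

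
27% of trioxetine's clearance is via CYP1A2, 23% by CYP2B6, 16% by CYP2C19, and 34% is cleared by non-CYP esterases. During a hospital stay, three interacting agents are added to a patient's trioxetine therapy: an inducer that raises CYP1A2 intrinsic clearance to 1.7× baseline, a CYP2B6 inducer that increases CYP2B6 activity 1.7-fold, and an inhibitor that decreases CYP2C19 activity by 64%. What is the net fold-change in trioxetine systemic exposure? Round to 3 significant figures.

0.802

The CYP1A2 pathway (27% of clearance) rises to 1.7× activity: 0.27 × 1.7 = 0.459.
The CYP2B6 pathway (23% of clearance) increases to 1.7× activity: 0.23 × 1.7 = 0.391.
The CYP2C19 pathway (16% of clearance) is reduced to 0.36× activity: 0.16 × 0.36 = 0.0576.
Non-CYP routes (34%) are unchanged.
CL_new/CL_old = 0.459 + 0.391 + 0.0576 + 0.34 = 1.2476.
Because systemic exposure varies inversely with clearance, the combined effect is 1 / 1.2476 = 0.802.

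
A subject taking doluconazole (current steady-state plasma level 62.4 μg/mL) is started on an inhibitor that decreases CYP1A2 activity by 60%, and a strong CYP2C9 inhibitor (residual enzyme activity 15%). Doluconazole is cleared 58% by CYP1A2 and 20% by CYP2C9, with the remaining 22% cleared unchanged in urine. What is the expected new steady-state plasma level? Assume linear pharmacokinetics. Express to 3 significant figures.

129 μg/mL

The CYP1A2 pathway (58% of clearance) falls to 0.4× activity: 0.58 × 0.4 = 0.232.
The CYP2C9 pathway (20% of clearance) is reduced to 0.15× activity: 0.2 × 0.15 = 0.03.
The remaining 22% of clearance is unaffected.
CL_new/CL_old = 0.232 + 0.03 + 0.22 = 0.482.
Steady-state plasma level ∝ 1/CL: new value = 62.4 / 0.482 = 129 μg/mL.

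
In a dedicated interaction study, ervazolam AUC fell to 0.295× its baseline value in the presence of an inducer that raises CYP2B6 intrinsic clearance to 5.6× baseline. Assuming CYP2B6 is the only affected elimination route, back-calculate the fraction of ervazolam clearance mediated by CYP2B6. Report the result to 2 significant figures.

0.52

Write x for the fraction cleared via CYP2B6. The observed AUC change means clearance rose to 1/0.295 = 3.39 of baseline.
Setting x·5.6 + (1 − x) = 3.39 and solving: x = (3.39 − 1)/(5.6 − 1) = 0.52.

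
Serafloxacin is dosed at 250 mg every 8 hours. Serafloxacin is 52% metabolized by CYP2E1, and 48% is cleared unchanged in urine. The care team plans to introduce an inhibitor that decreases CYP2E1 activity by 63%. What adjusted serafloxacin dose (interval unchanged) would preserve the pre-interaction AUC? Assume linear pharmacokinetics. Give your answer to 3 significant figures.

CYP2E1: 0.52 × 0.37 = 0.1924
Other: 0.48 (unchanged)
CL_new/CL_old = 0.1924 + 0.48 = 0.6724.
To maintain the same steady-state level, dose must scale with clearance: new dose = 250 × 0.6724 = 168 mg.

168 mg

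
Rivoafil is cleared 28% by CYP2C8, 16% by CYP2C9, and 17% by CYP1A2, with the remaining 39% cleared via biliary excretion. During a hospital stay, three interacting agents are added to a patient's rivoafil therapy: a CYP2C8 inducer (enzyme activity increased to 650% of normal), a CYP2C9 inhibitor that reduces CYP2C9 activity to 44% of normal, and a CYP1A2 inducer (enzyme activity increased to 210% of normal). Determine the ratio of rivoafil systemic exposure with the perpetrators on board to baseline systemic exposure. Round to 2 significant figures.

0.38

CYP2C8: 0.28 × 6.5 = 1.82
CYP2C9: 0.16 × 0.44 = 0.0704
CYP1A2: 0.17 × 2.1 = 0.357
Other: 0.39 (unchanged)
New clearance relative to baseline: 1.82 + 0.0704 + 0.357 + 0.39 = 2.6374.
Because systemic exposure varies inversely with clearance, the combined effect is 1 / 2.6374 = 0.38.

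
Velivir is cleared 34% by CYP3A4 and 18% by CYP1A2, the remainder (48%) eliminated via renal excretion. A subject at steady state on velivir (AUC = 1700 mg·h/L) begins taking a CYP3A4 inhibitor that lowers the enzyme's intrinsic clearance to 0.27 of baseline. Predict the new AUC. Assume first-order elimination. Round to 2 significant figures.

2.3 × 10³ mg·h/L

The CYP3A4 pathway (34% of clearance) falls to 0.27× activity: 0.34 × 0.27 = 0.0918.
CYP1A2 (18%) and the residual 48% are unaffected.
CL_new/CL_old = 0.0918 + 0.18 + 0.48 = 0.7518.
New AUC = baseline ÷ relative clearance = 1700 / 0.7518 = 2.3 × 10³ mg·h/L.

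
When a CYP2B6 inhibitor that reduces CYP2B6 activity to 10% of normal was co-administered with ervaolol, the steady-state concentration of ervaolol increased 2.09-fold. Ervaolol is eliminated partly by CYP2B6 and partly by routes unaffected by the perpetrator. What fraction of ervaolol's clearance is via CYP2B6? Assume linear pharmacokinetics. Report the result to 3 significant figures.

0.579

Let x = fm,CYP2B6. Because steady-state concentration ∝ 1/CL, relative clearance fell to 1/2.09 = 0.4785.
Setting x·0.1 + (1 − x) = 0.4785 and solving: x = (0.4785 − 1)/(0.1 − 1) = 0.579.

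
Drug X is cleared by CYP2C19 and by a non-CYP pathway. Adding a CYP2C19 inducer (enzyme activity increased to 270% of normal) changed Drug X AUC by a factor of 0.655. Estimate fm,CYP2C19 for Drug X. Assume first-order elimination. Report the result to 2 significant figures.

CL'/CL = 1 / 0.655 = 1.527
2.7·fm + (1 − fm) = 1.527
fm = (1.527 − 1) / (2.7 − 1) = 0.31

0.31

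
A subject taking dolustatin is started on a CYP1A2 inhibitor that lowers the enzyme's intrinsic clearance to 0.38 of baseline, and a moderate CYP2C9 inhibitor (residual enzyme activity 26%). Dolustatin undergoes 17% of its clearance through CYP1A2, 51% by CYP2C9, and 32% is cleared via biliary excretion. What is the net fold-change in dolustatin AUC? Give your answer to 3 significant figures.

The CYP1A2 pathway (17% of clearance) is reduced to 0.38× activity: 0.17 × 0.38 = 0.0646.
The CYP2C9 pathway (51% of clearance) is reduced to 0.26× activity: 0.51 × 0.26 = 0.1326.
The remaining 32% of clearance is unaffected.
Relative clearance = 0.0646 + 0.1326 + 0.32 = 0.5172.
Because AUC varies inversely with clearance, the combined effect is 1 / 0.5172 = 1.93.

1.93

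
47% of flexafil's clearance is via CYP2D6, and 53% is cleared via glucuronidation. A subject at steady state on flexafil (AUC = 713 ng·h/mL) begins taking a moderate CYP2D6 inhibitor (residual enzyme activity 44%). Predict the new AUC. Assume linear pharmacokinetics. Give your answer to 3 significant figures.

CYP2D6: 0.47 × 0.44 = 0.2068
Other: 0.53 (unchanged)
New clearance relative to baseline: 0.2068 + 0.53 = 0.7368.
New AUC = baseline ÷ relative clearance = 713 / 0.7368 = 968 ng·h/mL.

968 ng·h/mL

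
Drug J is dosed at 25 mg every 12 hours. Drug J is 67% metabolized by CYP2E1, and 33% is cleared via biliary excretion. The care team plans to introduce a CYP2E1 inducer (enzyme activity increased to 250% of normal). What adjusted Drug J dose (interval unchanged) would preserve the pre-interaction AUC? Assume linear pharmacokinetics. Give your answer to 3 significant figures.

50.1 mg

The CYP2E1 pathway (67% of clearance) is boosted to 2.5× activity: 0.67 × 2.5 = 1.675.
Non-CYP routes (33%) are unchanged.
Relative clearance = 1.675 + 0.33 = 2.005.
Exposure is unchanged when dose changes in proportion to clearance. New dose = 25 mg × 2.005 = 50.1 mg.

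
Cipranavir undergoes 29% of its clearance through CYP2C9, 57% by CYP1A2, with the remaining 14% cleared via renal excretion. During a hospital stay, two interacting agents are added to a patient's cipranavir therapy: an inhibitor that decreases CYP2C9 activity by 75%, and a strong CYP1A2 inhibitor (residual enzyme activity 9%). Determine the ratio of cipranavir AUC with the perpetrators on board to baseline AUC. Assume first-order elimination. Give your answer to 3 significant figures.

The CYP2C9 pathway (29% of clearance) is reduced to 0.25× activity: 0.29 × 0.25 = 0.0725.
The CYP1A2 pathway (57% of clearance) falls to 0.09× activity: 0.57 × 0.09 = 0.0513.
Non-CYP routes (14%) are unchanged.
CL_new/CL_old = 0.0725 + 0.0513 + 0.14 = 0.2638.
AUC ∝ 1/CL: fold-change = 1 / 0.2638 = 3.79.

3.79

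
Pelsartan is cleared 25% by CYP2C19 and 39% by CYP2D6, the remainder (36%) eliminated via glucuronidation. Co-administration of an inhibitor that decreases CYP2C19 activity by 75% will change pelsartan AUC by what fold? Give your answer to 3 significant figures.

1.23

The CYP2C19 pathway (25% of clearance) drops to 0.25× activity: 0.25 × 0.25 = 0.0625.
CYP2D6 (39%) and the residual 36% are unaffected.
New clearance relative to baseline: 0.0625 + 0.39 + 0.36 = 0.8125.
Since AUC ∝ 1/CL, the ratio is 1 / 0.8125 = 1.23.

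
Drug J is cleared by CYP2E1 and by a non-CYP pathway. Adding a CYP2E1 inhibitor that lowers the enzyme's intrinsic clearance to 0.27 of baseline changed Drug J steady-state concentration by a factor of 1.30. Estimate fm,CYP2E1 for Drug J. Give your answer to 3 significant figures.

Let x = fm,CYP2E1. Because steady-state concentration ∝ 1/CL, relative clearance fell to 1/1.30 = 0.7692.
Only the CYP2E1 route changed, so 0.7692 = x·0.27 + (1 − x), giving x = 0.316.

0.316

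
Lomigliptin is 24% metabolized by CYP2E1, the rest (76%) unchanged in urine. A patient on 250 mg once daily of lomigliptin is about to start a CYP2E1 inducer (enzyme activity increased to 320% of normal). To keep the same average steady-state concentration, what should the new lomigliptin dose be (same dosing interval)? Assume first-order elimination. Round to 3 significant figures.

382 mg

The CYP2E1 pathway (24% of clearance) rises to 3.2× activity: 0.24 × 3.2 = 0.768.
The remaining 76% of clearance is unaffected.
Relative clearance = 0.768 + 0.76 = 1.528.
Css,avg = (dose rate)/CL, so holding Css fixed requires dose ∝ CL: 250 × 1.528 = 382 mg.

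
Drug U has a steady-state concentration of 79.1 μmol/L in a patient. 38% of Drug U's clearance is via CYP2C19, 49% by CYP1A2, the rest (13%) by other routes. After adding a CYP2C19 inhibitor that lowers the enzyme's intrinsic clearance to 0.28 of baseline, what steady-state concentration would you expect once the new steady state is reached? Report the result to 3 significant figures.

The CYP2C19 pathway (38% of clearance) drops to 0.28× activity: 0.38 × 0.28 = 0.1064.
CYP1A2 (49%) and the residual 13% are unaffected.
New clearance relative to baseline: 0.1064 + 0.49 + 0.13 = 0.7264.
New steady-state concentration = baseline ÷ relative clearance = 79.1 / 0.7264 = 109 μmol/L.

109 μmol/L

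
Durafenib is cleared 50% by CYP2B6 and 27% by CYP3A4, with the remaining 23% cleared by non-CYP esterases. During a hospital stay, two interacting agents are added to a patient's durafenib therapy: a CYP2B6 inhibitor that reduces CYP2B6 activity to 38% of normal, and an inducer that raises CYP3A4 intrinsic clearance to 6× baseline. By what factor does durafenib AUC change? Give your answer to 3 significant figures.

0.490

CYP2B6: 0.5 × 0.38 = 0.19
CYP3A4: 0.27 × 6 = 1.62
Other: 0.23 (unchanged)
Relative clearance = 0.19 + 1.62 + 0.23 = 2.04.
Net AUC ratio = 1 / 2.04 = 0.490.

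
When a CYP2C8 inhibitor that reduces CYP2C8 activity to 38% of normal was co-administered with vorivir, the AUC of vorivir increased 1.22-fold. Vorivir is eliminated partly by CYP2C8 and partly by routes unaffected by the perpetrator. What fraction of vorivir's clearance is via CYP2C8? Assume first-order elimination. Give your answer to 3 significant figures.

0.291

Let fm be the CYP2C8 fraction. New clearance relative to baseline = fm × 0.38 + (1 − fm).
AUC ratio = 1 / (new CL fraction), so new CL fraction = 1 / 1.22 = 0.8197.
fm × 0.38 + 1 − fm = 0.8197  ⇒  fm × (0.38 − 1) = −0.1803  ⇒  fm = 0.291.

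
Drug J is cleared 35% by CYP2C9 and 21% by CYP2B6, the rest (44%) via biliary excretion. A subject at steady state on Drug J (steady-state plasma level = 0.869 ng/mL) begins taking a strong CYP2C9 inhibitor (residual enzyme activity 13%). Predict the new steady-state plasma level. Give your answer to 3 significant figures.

1.25 ng/mL

The CYP2C9 pathway (35% of clearance) is reduced to 0.13× activity: 0.35 × 0.13 = 0.0455.
CYP2B6 (21%) and the residual 44% are unaffected.
CL_new/CL_old = 0.0455 + 0.21 + 0.44 = 0.6955.
With dosing unchanged, steady-state plasma level scales as 1/CL: 0.869 / 0.6955 = 1.25 ng/mL.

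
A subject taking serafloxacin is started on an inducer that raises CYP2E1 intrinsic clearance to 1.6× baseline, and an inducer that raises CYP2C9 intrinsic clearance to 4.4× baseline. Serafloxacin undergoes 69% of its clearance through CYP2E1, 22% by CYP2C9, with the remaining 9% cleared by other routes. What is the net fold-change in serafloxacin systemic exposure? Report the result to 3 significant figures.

0.463

The CYP2E1 pathway (69% of clearance) increases to 1.6× activity: 0.69 × 1.6 = 1.104.
The CYP2C9 pathway (22% of clearance) is boosted to 4.4× activity: 0.22 × 4.4 = 0.968.
Non-CYP routes (9%) are unchanged.
Relative clearance = 1.104 + 0.968 + 0.09 = 2.162.
Net systemic exposure ratio = 1 / 2.162 = 0.463.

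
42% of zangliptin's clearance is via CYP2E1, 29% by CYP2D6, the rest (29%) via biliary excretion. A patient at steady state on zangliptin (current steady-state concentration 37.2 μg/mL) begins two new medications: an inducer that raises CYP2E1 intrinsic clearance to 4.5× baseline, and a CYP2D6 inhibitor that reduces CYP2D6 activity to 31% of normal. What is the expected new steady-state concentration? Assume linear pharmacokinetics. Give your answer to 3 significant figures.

16.4 μg/mL

The CYP2E1 pathway (42% of clearance) rises to 4.5× activity: 0.42 × 4.5 = 1.89.
The CYP2D6 pathway (29% of clearance) is reduced to 0.31× activity: 0.29 × 0.31 = 0.0899.
Non-CYP routes (29%) are unchanged.
Relative clearance = 1.89 + 0.0899 + 0.29 = 2.2699.
Steady-state concentration ∝ 1/CL: new value = 37.2 / 2.2699 = 16.4 μg/mL.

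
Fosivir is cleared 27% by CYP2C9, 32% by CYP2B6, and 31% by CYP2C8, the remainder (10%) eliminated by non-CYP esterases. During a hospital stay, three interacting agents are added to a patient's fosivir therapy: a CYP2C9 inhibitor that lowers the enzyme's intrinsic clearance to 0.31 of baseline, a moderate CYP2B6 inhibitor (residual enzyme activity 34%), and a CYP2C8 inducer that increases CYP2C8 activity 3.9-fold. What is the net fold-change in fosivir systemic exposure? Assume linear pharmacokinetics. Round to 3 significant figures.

0.666

The CYP2C9 pathway (27% of clearance) is reduced to 0.31× activity: 0.27 × 0.31 = 0.0837.
The CYP2B6 pathway (32% of clearance) falls to 0.34× activity: 0.32 × 0.34 = 0.1088.
The CYP2C8 pathway (31% of clearance) increases to 3.9× activity: 0.31 × 3.9 = 1.209.
Non-CYP routes (10%) are unchanged.
Relative clearance = 0.0837 + 0.1088 + 1.209 + 0.1 = 1.5015.
Net systemic exposure ratio = 1 / 1.5015 = 0.666.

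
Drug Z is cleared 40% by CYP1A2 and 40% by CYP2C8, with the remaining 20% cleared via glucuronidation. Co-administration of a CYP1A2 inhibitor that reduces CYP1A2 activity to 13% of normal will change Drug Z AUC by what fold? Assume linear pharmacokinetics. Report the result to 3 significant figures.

The CYP1A2 pathway (40% of clearance) falls to 0.13× activity: 0.4 × 0.13 = 0.052.
CYP2C8 (40%) and the residual 20% are unaffected.
CL_new/CL_old = 0.052 + 0.4 + 0.2 = 0.652.
AUC is inversely proportional to clearance, so the fold-change is 1 / 0.652 = 1.53.

1.53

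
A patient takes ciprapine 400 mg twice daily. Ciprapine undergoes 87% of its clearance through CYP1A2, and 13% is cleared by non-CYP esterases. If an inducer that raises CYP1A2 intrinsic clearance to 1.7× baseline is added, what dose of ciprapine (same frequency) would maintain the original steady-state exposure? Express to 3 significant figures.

644 mg

The CYP1A2 pathway (87% of clearance) increases to 1.7× activity: 0.87 × 1.7 = 1.479.
The remaining 13% of clearance is unaffected.
New clearance relative to baseline: 1.479 + 0.13 = 1.609.
Exposure is unchanged when dose changes in proportion to clearance. New dose = 400 mg × 1.609 = 644 mg.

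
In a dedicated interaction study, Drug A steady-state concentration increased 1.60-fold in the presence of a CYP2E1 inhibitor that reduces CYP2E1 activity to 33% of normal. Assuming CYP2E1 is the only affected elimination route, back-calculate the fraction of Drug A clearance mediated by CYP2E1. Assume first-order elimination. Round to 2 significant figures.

CL'/CL = 1 / 1.60 = 0.625
0.33·fm + (1 − fm) = 0.625
fm = (0.625 − 1) / (0.33 − 1) = 0.56

0.56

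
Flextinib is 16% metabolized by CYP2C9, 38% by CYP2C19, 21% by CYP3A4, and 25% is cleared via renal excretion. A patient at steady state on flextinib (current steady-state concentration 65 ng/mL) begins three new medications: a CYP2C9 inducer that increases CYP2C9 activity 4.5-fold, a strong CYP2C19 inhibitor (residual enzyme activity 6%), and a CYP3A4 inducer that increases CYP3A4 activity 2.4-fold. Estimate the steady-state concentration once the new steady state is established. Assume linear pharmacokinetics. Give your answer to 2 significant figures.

43 ng/mL

The CYP2C9 pathway (16% of clearance) increases to 4.5× activity: 0.16 × 4.5 = 0.72.
The CYP2C19 pathway (38% of clearance) drops to 0.06× activity: 0.38 × 0.06 = 0.0228.
The CYP3A4 pathway (21% of clearance) rises to 2.4× activity: 0.21 × 2.4 = 0.504.
Non-CYP routes (25%) are unchanged.
CL_new/CL_old = 0.72 + 0.0228 + 0.504 + 0.25 = 1.4968.
New steady-state concentration = 65 / 1.4968 = 43 ng/mL (concentration scales inversely with clearance).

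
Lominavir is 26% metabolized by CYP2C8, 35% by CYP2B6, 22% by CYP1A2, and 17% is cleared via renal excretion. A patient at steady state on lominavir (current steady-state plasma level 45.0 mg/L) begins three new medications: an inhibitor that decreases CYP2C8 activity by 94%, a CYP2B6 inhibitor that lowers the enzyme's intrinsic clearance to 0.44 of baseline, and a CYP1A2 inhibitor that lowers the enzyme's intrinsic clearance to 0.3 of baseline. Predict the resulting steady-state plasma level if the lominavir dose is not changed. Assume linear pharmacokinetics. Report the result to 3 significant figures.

CYP2C8: 0.26 × 0.06 = 0.0156
CYP2B6: 0.35 × 0.44 = 0.154
CYP1A2: 0.22 × 0.3 = 0.066
Other: 0.17 (unchanged)
New clearance relative to baseline: 0.0156 + 0.154 + 0.066 + 0.17 = 0.4056.
Steady-state plasma level ∝ 1/CL: new value = 45.0 / 0.4056 = 111 mg/L.

111 mg/L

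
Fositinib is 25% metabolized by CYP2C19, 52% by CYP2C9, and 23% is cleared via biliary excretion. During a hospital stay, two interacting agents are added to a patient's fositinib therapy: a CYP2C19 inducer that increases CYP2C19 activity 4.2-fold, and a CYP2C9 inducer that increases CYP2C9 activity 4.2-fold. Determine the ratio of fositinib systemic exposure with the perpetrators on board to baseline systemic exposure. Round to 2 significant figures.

0.29

The CYP2C19 pathway (25% of clearance) is boosted to 4.2× activity: 0.25 × 4.2 = 1.05.
The CYP2C9 pathway (52% of clearance) rises to 4.2× activity: 0.52 × 4.2 = 2.184.
The remaining 23% of clearance is unaffected.
CL_new/CL_old = 1.05 + 2.184 + 0.23 = 3.464.
Systemic exposure ∝ 1/CL: fold-change = 1 / 3.464 = 0.29.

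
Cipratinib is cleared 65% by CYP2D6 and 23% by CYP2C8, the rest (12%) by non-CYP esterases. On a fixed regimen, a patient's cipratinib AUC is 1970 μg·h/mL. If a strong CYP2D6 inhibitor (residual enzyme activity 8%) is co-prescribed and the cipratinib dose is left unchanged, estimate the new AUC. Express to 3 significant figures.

The CYP2D6 pathway (65% of clearance) falls to 0.08× activity: 0.65 × 0.08 = 0.052.
CYP2C8 (23%) and the residual 12% are unaffected.
Relative clearance = 0.052 + 0.23 + 0.12 = 0.402.
AUC ∝ 1/CL, so new value = 1970 / 0.402 = 4.90 × 10³ μg·h/mL.

4.90 × 10³ μg·h/mL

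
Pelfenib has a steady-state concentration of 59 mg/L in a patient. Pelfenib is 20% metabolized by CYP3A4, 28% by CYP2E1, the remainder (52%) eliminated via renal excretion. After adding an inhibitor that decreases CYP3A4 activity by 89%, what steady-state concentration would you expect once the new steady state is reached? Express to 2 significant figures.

The CYP3A4 pathway (20% of clearance) drops to 0.11× activity: 0.2 × 0.11 = 0.022.
CYP2E1 (28%) and the residual 52% are unaffected.
New clearance relative to baseline: 0.022 + 0.28 + 0.52 = 0.822.
New steady-state concentration = baseline ÷ relative clearance = 59 / 0.822 = 72 mg/L.

72 mg/L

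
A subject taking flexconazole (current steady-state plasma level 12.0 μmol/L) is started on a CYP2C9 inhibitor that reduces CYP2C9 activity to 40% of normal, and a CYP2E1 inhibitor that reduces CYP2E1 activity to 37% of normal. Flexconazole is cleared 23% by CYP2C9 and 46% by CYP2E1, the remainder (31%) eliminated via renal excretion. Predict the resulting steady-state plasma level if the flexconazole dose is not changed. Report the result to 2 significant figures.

21 μmol/L

The CYP2C9 pathway (23% of clearance) is reduced to 0.4× activity: 0.23 × 0.4 = 0.092.
The CYP2E1 pathway (46% of clearance) falls to 0.37× activity: 0.46 × 0.37 = 0.1702.
The remaining 31% of clearance is unaffected.
CL_new/CL_old = 0.092 + 0.1702 + 0.31 = 0.5722.
New steady-state plasma level = 12.0 / 0.5722 = 21 μmol/L (concentration scales inversely with clearance).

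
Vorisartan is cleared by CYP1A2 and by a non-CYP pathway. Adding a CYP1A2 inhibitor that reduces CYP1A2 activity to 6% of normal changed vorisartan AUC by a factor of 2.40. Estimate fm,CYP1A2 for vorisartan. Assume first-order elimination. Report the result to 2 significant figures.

CL'/CL = 1 / 2.40 = 0.4167
0.06·fm + (1 − fm) = 0.4167
fm = (0.4167 − 1) / (0.06 − 1) = 0.62

0.62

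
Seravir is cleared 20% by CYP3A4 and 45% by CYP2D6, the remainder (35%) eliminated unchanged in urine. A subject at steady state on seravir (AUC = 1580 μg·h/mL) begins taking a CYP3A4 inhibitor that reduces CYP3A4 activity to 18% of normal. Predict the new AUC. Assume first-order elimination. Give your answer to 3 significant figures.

1.89 × 10³ μg·h/mL

The CYP3A4 pathway (20% of clearance) is reduced to 0.18× activity: 0.2 × 0.18 = 0.036.
CYP2D6 (45%) and the residual 35% are unaffected.
New clearance relative to baseline: 0.036 + 0.45 + 0.35 = 0.836.
New AUC = baseline ÷ relative clearance = 1580 / 0.836 = 1.89 × 10³ μg·h/mL.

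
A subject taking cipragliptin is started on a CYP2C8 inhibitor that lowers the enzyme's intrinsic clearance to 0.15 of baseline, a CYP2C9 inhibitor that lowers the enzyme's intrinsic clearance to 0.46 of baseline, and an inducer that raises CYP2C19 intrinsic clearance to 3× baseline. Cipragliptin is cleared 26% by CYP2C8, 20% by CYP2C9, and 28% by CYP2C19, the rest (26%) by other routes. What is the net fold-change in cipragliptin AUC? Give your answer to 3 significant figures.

The CYP2C8 pathway (26% of clearance) is reduced to 0.15× activity: 0.26 × 0.15 = 0.039.
The CYP2C9 pathway (20% of clearance) falls to 0.46× activity: 0.2 × 0.46 = 0.092.
The CYP2C19 pathway (28% of clearance) rises to 3× activity: 0.28 × 3 = 0.84.
The remaining 26% of clearance is unaffected.
Relative clearance = 0.039 + 0.092 + 0.84 + 0.26 = 1.231.
AUC ∝ 1/CL: fold-change = 1 / 1.231 = 0.812.

0.812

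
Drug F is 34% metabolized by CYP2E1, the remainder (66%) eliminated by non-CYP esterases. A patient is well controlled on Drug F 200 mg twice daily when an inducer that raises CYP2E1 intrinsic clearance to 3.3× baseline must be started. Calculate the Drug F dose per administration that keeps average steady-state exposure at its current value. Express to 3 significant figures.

356 mg

The CYP2E1 pathway (34% of clearance) rises to 3.3× activity: 0.34 × 3.3 = 1.122.
The remaining 66% of clearance is unaffected.
New clearance relative to baseline: 1.122 + 0.66 = 1.782.
Css,avg = (dose rate)/CL, so holding Css fixed requires dose ∝ CL: 200 × 1.782 = 356 mg.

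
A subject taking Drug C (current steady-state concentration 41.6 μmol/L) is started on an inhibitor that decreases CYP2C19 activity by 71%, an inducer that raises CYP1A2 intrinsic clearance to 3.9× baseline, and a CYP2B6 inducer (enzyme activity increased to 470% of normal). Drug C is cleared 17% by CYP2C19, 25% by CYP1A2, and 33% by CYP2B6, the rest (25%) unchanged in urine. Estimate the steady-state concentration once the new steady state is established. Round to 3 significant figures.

CYP2C19: 0.17 × 0.29 = 0.0493
CYP1A2: 0.25 × 3.9 = 0.975
CYP2B6: 0.33 × 4.7 = 1.551
Other: 0.25 (unchanged)
CL_new/CL_old = 0.0493 + 0.975 + 1.551 + 0.25 = 2.8253.
New steady-state concentration = 41.6 / 2.8253 = 14.7 μmol/L (concentration scales inversely with clearance).

14.7 μmol/L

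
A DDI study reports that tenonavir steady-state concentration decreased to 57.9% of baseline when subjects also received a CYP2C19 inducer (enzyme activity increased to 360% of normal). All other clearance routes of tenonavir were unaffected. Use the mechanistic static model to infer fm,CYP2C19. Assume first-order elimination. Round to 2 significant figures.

0.28

Let fm be the CYP2C19 fraction. New clearance relative to baseline = fm × 3.6 + (1 − fm).
Steady-state concentration ratio = 1 / (new CL fraction), so new CL fraction = 1 / 0.579 = 1.727.
fm × 3.6 + 1 − fm = 1.727  ⇒  fm × (3.6 − 1) = 0.7271  ⇒  fm = 0.28.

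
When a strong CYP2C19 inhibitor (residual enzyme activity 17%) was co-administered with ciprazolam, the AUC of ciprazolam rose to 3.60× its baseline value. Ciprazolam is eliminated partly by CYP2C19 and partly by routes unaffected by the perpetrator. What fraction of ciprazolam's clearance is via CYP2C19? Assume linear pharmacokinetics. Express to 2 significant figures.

0.87

Call the CYP2C19 fraction fm. After the interaction, CL_new/CL_old = fm × 0.17 + (1 − fm).
AUC ratio = 1 / (new CL fraction), so new CL fraction = 1 / 3.60 = 0.2778.
fm × 0.17 + 1 − fm = 0.2778  ⇒  fm × (0.17 − 1) = −0.7222  ⇒  fm = 0.87.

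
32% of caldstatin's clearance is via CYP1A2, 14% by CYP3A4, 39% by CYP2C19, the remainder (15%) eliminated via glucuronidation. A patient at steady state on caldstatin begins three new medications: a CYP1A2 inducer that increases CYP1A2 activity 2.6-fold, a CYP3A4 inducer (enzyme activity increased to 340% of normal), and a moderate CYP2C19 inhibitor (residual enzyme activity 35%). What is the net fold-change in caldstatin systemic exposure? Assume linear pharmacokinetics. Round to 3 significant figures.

0.627

CYP1A2: 0.32 × 2.6 = 0.832
CYP3A4: 0.14 × 3.4 = 0.476
CYP2C19: 0.39 × 0.35 = 0.1365
Other: 0.15 (unchanged)
Relative clearance = 0.832 + 0.476 + 0.1365 + 0.15 = 1.5945.
Systemic exposure ∝ 1/CL: fold-change = 1 / 1.5945 = 0.627.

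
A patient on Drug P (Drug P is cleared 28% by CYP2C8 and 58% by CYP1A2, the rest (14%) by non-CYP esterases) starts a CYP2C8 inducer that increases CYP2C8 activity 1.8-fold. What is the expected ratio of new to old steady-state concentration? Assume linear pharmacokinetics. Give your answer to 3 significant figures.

CYP2C8: 0.28 × 1.8 = 0.504
CYP1A2: 0.58 (unchanged)
Other: 0.14 (unchanged)
CL_new/CL_old = 0.504 + 0.58 + 0.14 = 1.224.
Steady-state concentration ratio = CL_old/CL_new = 1 / 1.224 = 0.817.

0.817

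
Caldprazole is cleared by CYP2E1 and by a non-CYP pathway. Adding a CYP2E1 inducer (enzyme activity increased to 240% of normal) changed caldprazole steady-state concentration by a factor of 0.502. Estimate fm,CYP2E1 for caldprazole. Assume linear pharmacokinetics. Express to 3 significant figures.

Let x = fm,CYP2E1. Because steady-state concentration ∝ 1/CL, relative clearance rose to 1/0.502 = 1.992.
Only the CYP2E1 route changed, so 1.992 = x·2.4 + (1 − x), giving x = 0.709.

0.709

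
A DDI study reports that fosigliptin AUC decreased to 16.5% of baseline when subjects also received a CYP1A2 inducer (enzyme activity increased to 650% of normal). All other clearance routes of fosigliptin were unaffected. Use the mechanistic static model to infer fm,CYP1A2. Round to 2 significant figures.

CL'/CL = 1 / 0.165 = 6.061
6.5·fm + (1 − fm) = 6.061
fm = (6.061 − 1) / (6.5 − 1) = 0.92

0.92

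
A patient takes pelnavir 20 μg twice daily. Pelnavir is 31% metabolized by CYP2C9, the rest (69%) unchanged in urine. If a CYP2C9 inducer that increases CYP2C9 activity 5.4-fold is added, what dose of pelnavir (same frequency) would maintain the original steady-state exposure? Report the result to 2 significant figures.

CYP2C9: 0.31 × 5.4 = 1.674
Other: 0.69 (unchanged)
CL_new/CL_old = 1.674 + 0.69 = 2.364.
Css,avg = (dose rate)/CL, so holding Css fixed requires dose ∝ CL: 20 × 2.364 = 47 μg.

47 μg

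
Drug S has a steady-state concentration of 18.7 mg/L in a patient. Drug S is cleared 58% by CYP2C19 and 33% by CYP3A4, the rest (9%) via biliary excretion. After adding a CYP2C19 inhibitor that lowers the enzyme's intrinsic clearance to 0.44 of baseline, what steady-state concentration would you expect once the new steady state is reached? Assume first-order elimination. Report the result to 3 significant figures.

27.7 mg/L

CYP2C19: 0.58 × 0.44 = 0.2552
CYP3A4: 0.33 (unchanged)
Other: 0.09 (unchanged)
CL_new/CL_old = 0.2552 + 0.33 + 0.09 = 0.6752.
Steady-state concentration ∝ 1/CL, so new value = 18.7 / 0.6752 = 27.7 mg/L.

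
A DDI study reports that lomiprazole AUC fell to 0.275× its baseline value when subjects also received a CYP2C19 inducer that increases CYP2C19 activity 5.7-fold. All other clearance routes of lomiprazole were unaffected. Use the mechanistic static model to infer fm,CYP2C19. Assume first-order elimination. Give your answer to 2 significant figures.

Call the CYP2C19 fraction fm. After the interaction, CL_new/CL_old = fm × 5.7 + (1 − fm).
AUC ratio = 1 / (new CL fraction), so new CL fraction = 1 / 0.275 = 3.636.
fm × 5.7 + 1 − fm = 3.636  ⇒  fm × (5.7 − 1) = 2.636  ⇒  fm = 0.56.

0.56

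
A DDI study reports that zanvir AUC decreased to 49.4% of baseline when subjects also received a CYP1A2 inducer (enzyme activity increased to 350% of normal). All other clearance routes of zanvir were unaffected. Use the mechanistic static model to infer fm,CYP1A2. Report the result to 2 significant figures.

0.41

CL'/CL = 1 / 0.494 = 2.024
3.5·fm + (1 − fm) = 2.024
fm = (2.024 − 1) / (3.5 − 1) = 0.41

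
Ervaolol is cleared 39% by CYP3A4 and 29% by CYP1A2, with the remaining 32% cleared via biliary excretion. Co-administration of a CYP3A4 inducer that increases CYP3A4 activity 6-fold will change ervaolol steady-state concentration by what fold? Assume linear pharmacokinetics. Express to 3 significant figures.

The CYP3A4 pathway (39% of clearance) increases to 6× activity: 0.39 × 6 = 2.34.
CYP1A2 (29%) and the residual 32% are unaffected.
Relative clearance = 2.34 + 0.29 + 0.32 = 2.95.
Steady-state concentration is inversely proportional to clearance, so the fold-change is 1 / 2.95 = 0.339.

0.339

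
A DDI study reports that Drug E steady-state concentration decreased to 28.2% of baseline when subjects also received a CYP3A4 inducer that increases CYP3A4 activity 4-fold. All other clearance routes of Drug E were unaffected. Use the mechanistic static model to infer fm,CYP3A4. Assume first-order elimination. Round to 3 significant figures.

CL'/CL = 1 / 0.282 = 3.546
4·fm + (1 − fm) = 3.546
fm = (3.546 − 1) / (4 − 1) = 0.849

0.849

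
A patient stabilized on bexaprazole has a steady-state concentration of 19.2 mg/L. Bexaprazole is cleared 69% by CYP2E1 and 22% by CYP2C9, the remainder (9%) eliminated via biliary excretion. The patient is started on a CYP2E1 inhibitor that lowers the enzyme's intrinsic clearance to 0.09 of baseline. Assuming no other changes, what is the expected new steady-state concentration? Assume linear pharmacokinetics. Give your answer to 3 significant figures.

51.6 mg/L

The CYP2E1 pathway (69% of clearance) falls to 0.09× activity: 0.69 × 0.09 = 0.0621.
CYP2C9 (22%) and the residual 9% are unaffected.
Relative clearance = 0.0621 + 0.22 + 0.09 = 0.3721.
With dosing unchanged, steady-state concentration scales as 1/CL: 19.2 / 0.3721 = 51.6 mg/L.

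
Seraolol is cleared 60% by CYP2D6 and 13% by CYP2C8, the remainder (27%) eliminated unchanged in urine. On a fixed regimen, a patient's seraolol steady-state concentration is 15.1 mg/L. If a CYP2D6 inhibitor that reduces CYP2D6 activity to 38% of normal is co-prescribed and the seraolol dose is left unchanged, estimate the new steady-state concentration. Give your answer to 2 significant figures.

The CYP2D6 pathway (60% of clearance) drops to 0.38× activity: 0.6 × 0.38 = 0.228.
CYP2C8 (13%) and the residual 27% are unaffected.
Relative clearance = 0.228 + 0.13 + 0.27 = 0.628.
Steady-state concentration ∝ 1/CL, so new value = 15.1 / 0.628 = 24 mg/L.

24 mg/L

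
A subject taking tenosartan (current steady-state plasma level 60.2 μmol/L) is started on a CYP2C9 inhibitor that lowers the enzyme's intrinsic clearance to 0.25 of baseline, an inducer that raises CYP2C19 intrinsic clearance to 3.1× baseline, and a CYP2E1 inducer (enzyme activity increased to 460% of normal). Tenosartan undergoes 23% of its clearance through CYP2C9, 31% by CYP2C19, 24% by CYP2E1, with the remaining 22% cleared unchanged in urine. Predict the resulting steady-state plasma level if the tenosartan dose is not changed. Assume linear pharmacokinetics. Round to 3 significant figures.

25.7 μmol/L

The CYP2C9 pathway (23% of clearance) is reduced to 0.25× activity: 0.23 × 0.25 = 0.0575.
The CYP2C19 pathway (31% of clearance) increases to 3.1× activity: 0.31 × 3.1 = 0.961.
The CYP2E1 pathway (24% of clearance) is boosted to 4.6× activity: 0.24 × 4.6 = 1.104.
The remaining 22% of clearance is unaffected.
Relative clearance = 0.0575 + 0.961 + 1.104 + 0.22 = 2.3425.
New steady-state plasma level = 60.2 / 2.3425 = 25.7 μmol/L (concentration scales inversely with clearance).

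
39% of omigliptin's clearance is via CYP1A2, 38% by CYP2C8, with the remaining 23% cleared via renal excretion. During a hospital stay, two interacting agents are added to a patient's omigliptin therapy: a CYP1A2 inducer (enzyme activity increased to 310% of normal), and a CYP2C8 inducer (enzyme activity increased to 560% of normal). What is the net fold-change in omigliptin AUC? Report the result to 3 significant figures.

CYP1A2: 0.39 × 3.1 = 1.209
CYP2C8: 0.38 × 5.6 = 2.128
Other: 0.23 (unchanged)
Relative clearance = 1.209 + 2.128 + 0.23 = 3.567.
Net AUC ratio = 1 / 3.567 = 0.280.

0.280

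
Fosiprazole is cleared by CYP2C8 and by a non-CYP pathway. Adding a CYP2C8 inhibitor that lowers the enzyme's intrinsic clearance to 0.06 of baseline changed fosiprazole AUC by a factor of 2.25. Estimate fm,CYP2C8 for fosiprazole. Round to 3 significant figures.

0.591

CL'/CL = 1 / 2.25 = 0.4444
0.06·fm + (1 − fm) = 0.4444
fm = (0.4444 − 1) / (0.06 − 1) = 0.591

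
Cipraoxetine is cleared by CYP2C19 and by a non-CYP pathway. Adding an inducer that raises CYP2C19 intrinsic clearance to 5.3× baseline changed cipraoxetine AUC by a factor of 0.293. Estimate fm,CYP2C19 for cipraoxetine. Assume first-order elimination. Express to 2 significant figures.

0.56

CL'/CL = 1 / 0.293 = 3.413
5.3·fm + (1 − fm) = 3.413
fm = (3.413 − 1) / (5.3 − 1) = 0.56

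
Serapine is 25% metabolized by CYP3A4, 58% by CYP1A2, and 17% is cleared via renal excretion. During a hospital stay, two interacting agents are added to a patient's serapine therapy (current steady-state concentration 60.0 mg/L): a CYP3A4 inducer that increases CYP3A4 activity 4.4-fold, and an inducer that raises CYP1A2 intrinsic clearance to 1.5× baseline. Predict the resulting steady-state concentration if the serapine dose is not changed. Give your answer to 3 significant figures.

28.0 mg/L

CYP3A4: 0.25 × 4.4 = 1.1
CYP1A2: 0.58 × 1.5 = 0.87
Other: 0.17 (unchanged)
CL_new/CL_old = 1.1 + 0.87 + 0.17 = 2.14.
Steady-state concentration ∝ 1/CL: new value = 60.0 / 2.14 = 28.0 mg/L.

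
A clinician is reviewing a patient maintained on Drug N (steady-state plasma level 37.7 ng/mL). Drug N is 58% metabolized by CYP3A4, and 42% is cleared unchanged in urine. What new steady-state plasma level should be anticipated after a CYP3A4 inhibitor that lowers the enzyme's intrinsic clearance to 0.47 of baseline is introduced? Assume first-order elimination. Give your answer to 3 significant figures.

The CYP3A4 pathway (58% of clearance) falls to 0.47× activity: 0.58 × 0.47 = 0.2726.
Non-CYP routes (42%) are unchanged.
CL_new/CL_old = 0.2726 + 0.42 = 0.6926.
With dosing unchanged, steady-state plasma level scales as 1/CL: 37.7 / 0.6926 = 54.4 ng/mL.

54.4 ng/mL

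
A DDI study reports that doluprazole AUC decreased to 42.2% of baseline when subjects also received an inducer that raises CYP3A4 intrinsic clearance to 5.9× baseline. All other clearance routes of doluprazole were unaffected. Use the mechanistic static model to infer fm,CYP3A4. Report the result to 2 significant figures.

0.28

Call the CYP3A4 fraction fm. After the interaction, CL_new/CL_old = fm × 5.9 + (1 − fm).
AUC ratio = 1 / (new CL fraction), so new CL fraction = 1 / 0.422 = 2.37.
fm × 5.9 + 1 − fm = 2.37  ⇒  fm × (5.9 − 1) = 1.37  ⇒  fm = 0.28.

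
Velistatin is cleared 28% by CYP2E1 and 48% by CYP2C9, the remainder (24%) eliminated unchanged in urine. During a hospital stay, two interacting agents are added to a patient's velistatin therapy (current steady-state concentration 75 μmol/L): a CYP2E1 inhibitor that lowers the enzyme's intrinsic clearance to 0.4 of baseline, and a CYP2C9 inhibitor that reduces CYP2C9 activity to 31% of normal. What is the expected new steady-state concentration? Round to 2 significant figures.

1.5 × 10² μmol/L

The CYP2E1 pathway (28% of clearance) falls to 0.4× activity: 0.28 × 0.4 = 0.112.
The CYP2C9 pathway (48% of clearance) is reduced to 0.31× activity: 0.48 × 0.31 = 0.1488.
The remaining 24% of clearance is unaffected.
CL_new/CL_old = 0.112 + 0.1488 + 0.24 = 0.5008.
Steady-state concentration ∝ 1/CL: new value = 75 / 0.5008 = 1.5 × 10² μmol/L.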